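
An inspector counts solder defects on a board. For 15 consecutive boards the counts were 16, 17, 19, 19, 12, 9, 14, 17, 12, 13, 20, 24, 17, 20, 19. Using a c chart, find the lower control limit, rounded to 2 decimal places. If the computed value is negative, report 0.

c̄ = (16 + 17 + 19 + 19 + 12 + 9 + 14 + 17 + 12 + 13 + 20 + 24 + 17 + 20 + 19) / 15 = 248 / 15 = 16.5333
LCL = c̄ − 3√c̄ = 16.5333 − 3 × 4.0661 = 4.3350

4.33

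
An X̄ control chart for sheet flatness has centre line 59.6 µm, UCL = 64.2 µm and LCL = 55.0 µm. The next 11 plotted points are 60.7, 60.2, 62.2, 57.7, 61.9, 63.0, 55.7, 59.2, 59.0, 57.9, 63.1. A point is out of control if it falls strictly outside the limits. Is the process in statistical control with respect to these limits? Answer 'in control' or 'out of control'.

All 11 points lie within [55.0, 64.2].

in control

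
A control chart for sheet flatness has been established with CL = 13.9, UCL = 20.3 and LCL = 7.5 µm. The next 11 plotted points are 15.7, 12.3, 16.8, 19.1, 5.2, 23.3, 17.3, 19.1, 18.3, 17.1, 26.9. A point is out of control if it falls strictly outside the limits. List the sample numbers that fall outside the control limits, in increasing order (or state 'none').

Compare each point to [7.5, 20.3]: sample 5 = 5.2 < LCL; sample 6 = 23.3 > UCL; sample 11 = 26.9 > UCL.

5, 6, 11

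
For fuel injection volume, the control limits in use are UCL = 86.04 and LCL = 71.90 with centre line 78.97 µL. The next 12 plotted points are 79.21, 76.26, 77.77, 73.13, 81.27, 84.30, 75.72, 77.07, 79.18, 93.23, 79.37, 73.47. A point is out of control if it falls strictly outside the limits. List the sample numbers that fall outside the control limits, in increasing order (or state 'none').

Compare each point to [71.90, 86.04]: sample 10 = 93.23 > UCL.

10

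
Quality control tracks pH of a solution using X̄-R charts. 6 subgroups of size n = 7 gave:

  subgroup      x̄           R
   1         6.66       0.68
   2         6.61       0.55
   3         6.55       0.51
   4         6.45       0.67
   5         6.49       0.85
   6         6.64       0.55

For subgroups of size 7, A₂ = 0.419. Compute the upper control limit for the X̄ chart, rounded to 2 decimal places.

X̄̄ = (6.66 + 6.61 + 6.55 + 6.45 + 6.49 + 6.64) / 6 = 39.4000 / 6 = 6.5667
R̄ = (0.68 + 0.55 + 0.51 + 0.67 + 0.85 + 0.55) / 6 = 3.8100 / 6 = 0.6350
UCL = X̄̄ + A₂·R̄ = 6.5667 + 0.419 × 0.6350 = 6.8327

6.83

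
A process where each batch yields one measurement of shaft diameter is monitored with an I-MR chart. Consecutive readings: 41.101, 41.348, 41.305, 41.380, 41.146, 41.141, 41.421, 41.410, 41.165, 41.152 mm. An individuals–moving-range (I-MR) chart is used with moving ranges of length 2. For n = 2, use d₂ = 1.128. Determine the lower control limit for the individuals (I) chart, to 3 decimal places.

40.916

X̄ = (41.101 + 41.348 + 41.305 + 41.380 + 41.146 + 41.141 + 41.421 + 41.410 + 41.165 + 41.152) / 10 = 41.2569
Moving ranges: 0.247, 0.043, 0.075, 0.234, 0.005, 0.280, 0.011, 0.245, 0.013; M̄R̄ = 1.1530 / 9 = 0.1281
LCL = X̄ − 3·M̄R̄/d₂ = 41.2569 − 3 × 0.1281 / 1.128 = 40.9162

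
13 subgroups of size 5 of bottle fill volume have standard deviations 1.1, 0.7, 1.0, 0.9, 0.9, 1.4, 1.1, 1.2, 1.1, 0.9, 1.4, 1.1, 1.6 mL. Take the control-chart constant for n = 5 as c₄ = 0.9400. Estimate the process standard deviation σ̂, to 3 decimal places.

s̄ = (1.1 + 0.7 + 1.0 + 0.9 + 0.9 + 1.4 + 1.1 + 1.2 + 1.1 + 0.9 + 1.4 + 1.1 + 1.6) / 13 = 1.1077
σ̂ = s̄ / c₄ = 1.1077 / 0.9400 = 1.1784

1.178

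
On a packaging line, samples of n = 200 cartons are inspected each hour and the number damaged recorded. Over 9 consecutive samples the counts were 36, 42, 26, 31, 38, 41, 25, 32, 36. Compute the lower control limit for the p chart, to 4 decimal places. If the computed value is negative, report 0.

0.0908

p̄ = Σdᵢ / (k·n) = 307 / (9 × 200) = 0.17056
LCL = p̄ − 3·√(p̄(1−p̄)/n) = 0.17056 − 3 × 0.02660 = 0.09077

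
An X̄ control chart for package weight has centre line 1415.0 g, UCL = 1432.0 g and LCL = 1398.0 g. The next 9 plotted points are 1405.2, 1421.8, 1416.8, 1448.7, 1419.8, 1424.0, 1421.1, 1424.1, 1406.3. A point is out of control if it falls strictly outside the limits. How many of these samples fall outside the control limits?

Compare each point to [1398.0, 1432.0]: sample 4 = 1448.7 > UCL.

1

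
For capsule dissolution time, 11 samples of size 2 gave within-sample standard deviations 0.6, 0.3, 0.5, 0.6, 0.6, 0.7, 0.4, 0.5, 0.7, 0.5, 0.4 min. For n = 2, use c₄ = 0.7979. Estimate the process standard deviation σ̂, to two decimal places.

s̄ = (0.6 + 0.3 + 0.5 + 0.6 + 0.6 + 0.7 + 0.4 + 0.5 + 0.7 + 0.5 + 0.4) / 11 = 0.5273
σ̂ = s̄ / c₄ = 0.5273 / 0.7979 = 0.6608

0.66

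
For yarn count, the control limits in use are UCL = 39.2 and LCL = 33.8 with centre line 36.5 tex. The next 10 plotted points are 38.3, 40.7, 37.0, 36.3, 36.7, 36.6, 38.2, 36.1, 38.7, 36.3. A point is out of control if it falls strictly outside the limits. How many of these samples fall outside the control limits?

1

Compare each point to [33.8, 39.2]: sample 2 = 40.7 > UCL.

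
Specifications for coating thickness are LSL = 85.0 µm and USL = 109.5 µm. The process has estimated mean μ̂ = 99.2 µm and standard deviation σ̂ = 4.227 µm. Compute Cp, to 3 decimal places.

Cp = (USL − LSL) / (6σ̂) = (109.5 − 85.0) / (6 × 4.227) = 24.5000 / 25.3620 = 0.9660

0.966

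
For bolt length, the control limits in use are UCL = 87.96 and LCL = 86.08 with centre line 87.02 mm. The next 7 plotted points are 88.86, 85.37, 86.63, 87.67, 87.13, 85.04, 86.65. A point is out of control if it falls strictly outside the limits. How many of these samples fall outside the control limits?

3

Compare each point to [86.08, 87.96]: sample 1 = 88.86 > UCL; sample 2 = 85.37 < LCL; sample 6 = 85.04 < LCL.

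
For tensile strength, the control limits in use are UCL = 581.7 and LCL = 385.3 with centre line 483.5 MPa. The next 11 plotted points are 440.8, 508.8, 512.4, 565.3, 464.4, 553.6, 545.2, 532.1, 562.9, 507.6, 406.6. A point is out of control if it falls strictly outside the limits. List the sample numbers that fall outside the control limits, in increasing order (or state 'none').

All 11 points lie within [385.3, 581.7].

none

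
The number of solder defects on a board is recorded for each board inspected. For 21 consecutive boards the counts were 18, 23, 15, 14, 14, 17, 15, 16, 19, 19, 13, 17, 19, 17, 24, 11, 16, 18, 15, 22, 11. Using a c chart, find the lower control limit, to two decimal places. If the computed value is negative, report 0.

4.51

c̄ = (18 + 23 + 15 + 14 + 14 + 17 + 15 + 16 + 19 + 19 + 13 + 17 + 19 + 17 + 24 + 11 + 16 + 18 + 15 + 22 + 11) / 21 = 353 / 21 = 16.8095
LCL = c̄ − 3√c̄ = 16.8095 − 3 × 4.0999 = 4.5097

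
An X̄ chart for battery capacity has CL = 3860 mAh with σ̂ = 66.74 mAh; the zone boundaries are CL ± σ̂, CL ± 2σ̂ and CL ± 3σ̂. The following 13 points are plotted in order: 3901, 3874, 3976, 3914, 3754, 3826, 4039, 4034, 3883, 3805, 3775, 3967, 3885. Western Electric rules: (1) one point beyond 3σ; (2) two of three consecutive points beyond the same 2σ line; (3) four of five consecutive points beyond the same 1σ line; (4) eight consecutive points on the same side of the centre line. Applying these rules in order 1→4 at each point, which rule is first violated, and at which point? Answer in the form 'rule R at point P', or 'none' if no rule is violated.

Zone of each point (C = within 1σ̂, B = 1σ̂–2σ̂, A = 2σ̂–3σ̂, * = beyond 3σ̂; sign = side of CL): 1:+C, 2:+C, 3:+B, 4:+C, 5:-B, 6:-C, 7:+A, 8:+A, 9:+C, 10:-C, 11:-B, 12:+B, 13:+C
Rule 2 (two of three consecutive points beyond the same 2σ limit) is satisfied at point 8.

rule 2 at point 8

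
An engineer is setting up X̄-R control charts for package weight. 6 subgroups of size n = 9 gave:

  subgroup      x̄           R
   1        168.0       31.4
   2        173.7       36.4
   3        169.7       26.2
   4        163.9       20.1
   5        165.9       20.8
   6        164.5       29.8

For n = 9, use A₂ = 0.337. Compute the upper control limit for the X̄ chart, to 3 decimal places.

176.867

X̄̄ = (168.0 + 173.7 + 169.7 + 163.9 + 165.9 + 164.5) / 6 = 1005.7000 / 6 = 167.6167
R̄ = (31.4 + 36.4 + 26.2 + 20.1 + 20.8 + 29.8) / 6 = 164.7000 / 6 = 27.4500
UCL = X̄̄ + A₂·R̄ = 167.6167 + 0.337 × 27.4500 = 176.8673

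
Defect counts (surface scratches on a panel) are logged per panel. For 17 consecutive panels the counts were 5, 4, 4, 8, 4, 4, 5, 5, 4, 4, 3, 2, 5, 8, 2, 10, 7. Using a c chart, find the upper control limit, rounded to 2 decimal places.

11.61

c̄ = (5 + 4 + 4 + 8 + 4 + 4 + 5 + 5 + 4 + 4 + 3 + 2 + 5 + 8 + 2 + 10 + 7) / 17 = 84 / 17 = 4.9412
UCL = c̄ + 3√c̄ = 4.9412 + 3 × √4.9412 = 4.9412 + 3 × 2.2229 = 11.6098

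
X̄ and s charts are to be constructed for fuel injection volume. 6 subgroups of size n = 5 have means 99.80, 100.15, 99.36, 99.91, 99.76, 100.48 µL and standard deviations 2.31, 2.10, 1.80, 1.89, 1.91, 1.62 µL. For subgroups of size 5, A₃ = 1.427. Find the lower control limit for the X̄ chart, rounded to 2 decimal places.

97.14

X̄̄ = (99.80 + 100.15 + 99.36 + 99.91 + 99.76 + 100.48) / 6 = 99.9100
s̄ = (2.31 + 2.10 + 1.80 + 1.89 + 1.91 + 1.62) / 6 = 1.9383
LCL = X̄̄ − A₃·s̄ = 99.9100 − 1.427 × 1.9383 = 97.1440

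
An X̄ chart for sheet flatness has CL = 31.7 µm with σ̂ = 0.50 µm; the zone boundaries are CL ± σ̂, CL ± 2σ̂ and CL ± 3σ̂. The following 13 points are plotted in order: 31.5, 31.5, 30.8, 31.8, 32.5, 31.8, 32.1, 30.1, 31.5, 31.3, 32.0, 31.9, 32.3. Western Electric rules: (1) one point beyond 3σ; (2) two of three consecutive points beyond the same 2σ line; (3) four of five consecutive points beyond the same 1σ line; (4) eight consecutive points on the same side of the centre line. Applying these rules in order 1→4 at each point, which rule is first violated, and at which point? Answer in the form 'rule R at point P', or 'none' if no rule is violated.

rule 1 at point 8

Zone of each point (C = within 1σ̂, B = 1σ̂–2σ̂, A = 2σ̂–3σ̂, * = beyond 3σ̂; sign = side of CL): 1:-C, 2:-C, 3:-B, 4:+C, 5:+B, 6:+C, 7:+C, 8:-*, 9:-C, 10:-C, 11:+C, 12:+C, 13:+B
Rule 1 (one point beyond the 3σ limits) is satisfied at point 8.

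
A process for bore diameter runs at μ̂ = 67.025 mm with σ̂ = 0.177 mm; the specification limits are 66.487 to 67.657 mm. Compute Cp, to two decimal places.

1.10

Cp = (USL − LSL) / (6σ̂) = (67.657 − 66.487) / (6 × 0.177) = 1.1700 / 1.0620 = 1.1017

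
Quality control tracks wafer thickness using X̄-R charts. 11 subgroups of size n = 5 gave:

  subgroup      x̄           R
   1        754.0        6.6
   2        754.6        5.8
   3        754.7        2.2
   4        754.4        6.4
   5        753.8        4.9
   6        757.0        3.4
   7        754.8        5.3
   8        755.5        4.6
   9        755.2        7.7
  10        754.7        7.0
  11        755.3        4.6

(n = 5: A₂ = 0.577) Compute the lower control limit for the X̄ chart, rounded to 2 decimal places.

X̄̄ = (754.0 + 754.6 + 754.7 + 754.4 + 753.8 + 757.0 + 754.8 + 755.5 + 755.2 + 754.7 + 755.3) / 11 = 8304.0000 / 11 = 754.9091
R̄ = (6.6 + 5.8 + 2.2 + 6.4 + 4.9 + 3.4 + 5.3 + 4.6 + 7.7 + 7.0 + 4.6) / 11 = 58.5000 / 11 = 5.3182
LCL = X̄̄ − A₂·R̄ = 754.9091 − 0.577 × 5.3182 = 751.8405

751.84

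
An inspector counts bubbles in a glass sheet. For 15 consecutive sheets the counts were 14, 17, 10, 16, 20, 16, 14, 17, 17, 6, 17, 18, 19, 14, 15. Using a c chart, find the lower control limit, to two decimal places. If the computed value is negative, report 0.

c̄ = (14 + 17 + 10 + 16 + 20 + 16 + 14 + 17 + 17 + 6 + 17 + 18 + 19 + 14 + 15) / 15 = 230 / 15 = 15.3333
LCL = c̄ − 3√c̄ = 15.3333 − 3 × 3.9158 = 3.5860

3.59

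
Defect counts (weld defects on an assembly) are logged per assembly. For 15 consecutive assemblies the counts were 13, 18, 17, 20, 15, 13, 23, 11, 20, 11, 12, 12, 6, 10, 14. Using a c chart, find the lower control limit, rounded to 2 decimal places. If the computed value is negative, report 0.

c̄ = (13 + 18 + 17 + 20 + 15 + 13 + 23 + 11 + 20 + 11 + 12 + 12 + 6 + 10 + 14) / 15 = 215 / 15 = 14.3333
LCL = c̄ − 3√c̄ = 14.3333 − 3 × 3.7859 = 2.9755

2.98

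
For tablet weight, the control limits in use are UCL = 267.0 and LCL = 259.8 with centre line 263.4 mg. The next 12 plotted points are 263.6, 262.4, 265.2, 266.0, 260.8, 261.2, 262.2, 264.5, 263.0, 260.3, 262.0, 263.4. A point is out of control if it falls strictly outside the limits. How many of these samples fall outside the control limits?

0

All 12 points lie within [259.8, 267.0].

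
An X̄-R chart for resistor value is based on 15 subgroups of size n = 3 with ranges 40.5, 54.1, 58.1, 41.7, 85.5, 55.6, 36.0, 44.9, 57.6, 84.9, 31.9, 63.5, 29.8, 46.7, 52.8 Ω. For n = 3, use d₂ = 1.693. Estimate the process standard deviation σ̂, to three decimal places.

R̄ = (40.5 + 54.1 + 58.1 + 41.7 + 85.5 + 55.6 + 36.0 + 44.9 + 57.6 + 84.9 + 31.9 + 63.5 + 29.8 + 46.7 + 52.8) / 15 = 52.2400
σ̂ = R̄ / d₂ = 52.2400 / 1.693 = 30.8565

30.856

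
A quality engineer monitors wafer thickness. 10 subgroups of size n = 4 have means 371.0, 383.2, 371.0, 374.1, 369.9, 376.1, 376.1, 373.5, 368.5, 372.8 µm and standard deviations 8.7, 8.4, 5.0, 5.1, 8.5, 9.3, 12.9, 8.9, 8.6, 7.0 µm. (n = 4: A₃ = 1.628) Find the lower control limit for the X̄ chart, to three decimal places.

X̄̄ = (371.0 + 383.2 + 371.0 + 374.1 + 369.9 + 376.1 + 376.1 + 373.5 + 368.5 + 372.8) / 10 = 373.6200
s̄ = (8.7 + 8.4 + 5.0 + 5.1 + 8.5 + 9.3 + 12.9 + 8.9 + 8.6 + 7.0) / 10 = 8.2400
LCL = X̄̄ − A₃·s̄ = 373.6200 − 1.628 × 8.2400 = 360.2053

360.205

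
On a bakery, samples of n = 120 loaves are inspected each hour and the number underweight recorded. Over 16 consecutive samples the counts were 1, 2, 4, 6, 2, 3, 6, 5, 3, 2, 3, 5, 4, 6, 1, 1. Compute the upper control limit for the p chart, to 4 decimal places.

p̄ = Σdᵢ / (k·n) = 54 / (16 × 120) = 0.02813
UCL = p̄ + 3·√(p̄(1−p̄)/n) = 0.02813 + 3 × √(0.02813×0.97188/120) = 0.02813 + 3 × 0.01509 = 0.07340

0.0734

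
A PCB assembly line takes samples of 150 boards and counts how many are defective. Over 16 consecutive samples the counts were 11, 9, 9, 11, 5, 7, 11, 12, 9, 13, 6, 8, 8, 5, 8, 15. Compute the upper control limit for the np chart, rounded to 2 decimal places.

p̄ = Σdᵢ / (k·n) = 147 / (16 × 150) = 0.06125
UCL = np̄ + 3·√(np̄(1−p̄)) = 9.1875 + 3 × √(9.1875×0.93875) = 9.1875 + 3 × 2.9368 = 17.9979

18.00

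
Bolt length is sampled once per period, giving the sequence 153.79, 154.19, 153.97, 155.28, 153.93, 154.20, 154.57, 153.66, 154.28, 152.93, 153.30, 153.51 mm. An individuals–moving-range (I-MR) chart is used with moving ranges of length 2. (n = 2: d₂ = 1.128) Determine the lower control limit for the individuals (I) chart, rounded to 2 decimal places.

152.18

X̄ = (153.79 + 154.19 + 153.97 + 155.28 + 153.93 + 154.20 + 154.57 + 153.66 + 154.28 + 152.93 + 153.30 + 153.51) / 12 = 153.9675
Moving ranges: 0.40, 0.22, 1.31, 1.35, 0.27, 0.37, 0.91, 0.62, 1.35, 0.37, 0.21; M̄R̄ = 7.3800 / 11 = 0.6709
LCL = X̄ − 3·M̄R̄/d₂ = 153.9675 − 3 × 0.6709 / 1.128 = 152.1832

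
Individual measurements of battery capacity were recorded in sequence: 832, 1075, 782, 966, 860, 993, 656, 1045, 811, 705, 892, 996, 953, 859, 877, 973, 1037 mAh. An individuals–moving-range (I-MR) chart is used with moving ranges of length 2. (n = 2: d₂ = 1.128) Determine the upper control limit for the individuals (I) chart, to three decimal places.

1338.040

X̄ = (832 + 1075 + 782 + 966 + 860 + 993 + 656 + 1045 + 811 + 705 + 892 + 996 + 953 + 859 + 877 + 973 + 1037) / 17 = 900.7059
Moving ranges: 243, 293, 184, 106, 133, 337, 389, 234, 106, 187, 104, 43, 94, 18, 96, 64; M̄R̄ = 2631.0000 / 16 = 164.4375
UCL = X̄ + 3·M̄R̄/d₂ = 900.7059 + 3 × 164.4375 / 1.128 = 1338.0397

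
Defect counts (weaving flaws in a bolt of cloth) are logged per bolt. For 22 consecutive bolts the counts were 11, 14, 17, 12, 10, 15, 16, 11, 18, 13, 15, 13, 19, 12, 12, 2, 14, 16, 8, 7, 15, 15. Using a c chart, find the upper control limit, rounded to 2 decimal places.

c̄ = (11 + 14 + 17 + 12 + 10 + 15 + 16 + 11 + 18 + 13 + 15 + 13 + 19 + 12 + 12 + 2 + 14 + 16 + 8 + 7 + 15 + 15) / 22 = 285 / 22 = 12.9545
UCL = c̄ + 3√c̄ = 12.9545 + 3 × √12.9545 = 12.9545 + 3 × 3.5992 = 23.7523

23.75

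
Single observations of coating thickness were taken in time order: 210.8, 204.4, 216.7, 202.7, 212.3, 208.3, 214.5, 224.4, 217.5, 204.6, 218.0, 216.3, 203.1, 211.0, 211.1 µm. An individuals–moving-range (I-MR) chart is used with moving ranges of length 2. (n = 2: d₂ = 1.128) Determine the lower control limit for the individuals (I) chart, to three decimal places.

189.202

X̄ = (210.8 + 204.4 + 216.7 + 202.7 + 212.3 + 208.3 + 214.5 + 224.4 + 217.5 + 204.6 + 218.0 + 216.3 + 203.1 + 211.0 + 211.1) / 15 = 211.7133
Moving ranges: 6.4, 12.3, 14.0, 9.6, 4.0, 6.2, 9.9, 6.9, 12.9, 13.4, 1.7, 13.2, 7.9, 0.1; M̄R̄ = 118.5000 / 14 = 8.4643
LCL = X̄ − 3·M̄R̄/d₂ = 211.7133 − 3 × 8.4643 / 1.128 = 189.2019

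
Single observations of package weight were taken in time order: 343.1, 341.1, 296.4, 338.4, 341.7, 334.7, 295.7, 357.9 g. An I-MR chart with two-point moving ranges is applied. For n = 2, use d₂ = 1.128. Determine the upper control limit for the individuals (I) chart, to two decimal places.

X̄ = (343.1 + 341.1 + 296.4 + 338.4 + 341.7 + 334.7 + 295.7 + 357.9) / 8 = 331.1250
Moving ranges: 2.0, 44.7, 42.0, 3.3, 7.0, 39.0, 62.2; M̄R̄ = 200.2000 / 7 = 28.6000
UCL = X̄ + 3·M̄R̄/d₂ = 331.1250 + 3 × 28.6000 / 1.128 = 407.1888

407.19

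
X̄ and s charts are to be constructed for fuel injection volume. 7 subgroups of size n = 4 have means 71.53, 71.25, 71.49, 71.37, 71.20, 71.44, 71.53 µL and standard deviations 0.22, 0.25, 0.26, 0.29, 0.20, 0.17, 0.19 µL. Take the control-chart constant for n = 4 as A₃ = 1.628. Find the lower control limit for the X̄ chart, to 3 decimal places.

X̄̄ = (71.53 + 71.25 + 71.49 + 71.37 + 71.20 + 71.44 + 71.53) / 7 = 71.4014
s̄ = (0.22 + 0.25 + 0.26 + 0.29 + 0.20 + 0.17 + 0.19) / 7 = 0.2257
LCL = X̄̄ − A₃·s̄ = 71.4014 − 1.628 × 0.2257 = 71.0340

71.034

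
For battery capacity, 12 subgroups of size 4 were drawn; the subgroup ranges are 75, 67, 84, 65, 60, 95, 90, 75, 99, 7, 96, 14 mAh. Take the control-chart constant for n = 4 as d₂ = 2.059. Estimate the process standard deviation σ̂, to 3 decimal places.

R̄ = (75 + 67 + 84 + 65 + 60 + 95 + 90 + 75 + 99 + 7 + 96 + 14) / 12 = 68.9167
σ̂ = R̄ / d₂ = 68.9167 / 2.059 = 33.4709

33.471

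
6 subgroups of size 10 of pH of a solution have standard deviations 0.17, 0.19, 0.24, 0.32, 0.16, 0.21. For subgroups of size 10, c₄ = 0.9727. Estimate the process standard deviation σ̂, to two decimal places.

0.22

s̄ = (0.17 + 0.19 + 0.24 + 0.32 + 0.16 + 0.21) / 6 = 0.2150
σ̂ = s̄ / c₄ = 0.2150 / 0.9727 = 0.2210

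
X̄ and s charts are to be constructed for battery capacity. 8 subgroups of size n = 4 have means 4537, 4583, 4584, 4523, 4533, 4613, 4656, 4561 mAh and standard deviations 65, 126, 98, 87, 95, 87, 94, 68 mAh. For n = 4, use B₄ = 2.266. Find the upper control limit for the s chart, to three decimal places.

203.940

s̄ = (65 + 126 + 98 + 87 + 95 + 87 + 94 + 68) / 8 = 90.0000
UCL_s = B₄·s̄ = 2.266 × 90.0000 = 203.9400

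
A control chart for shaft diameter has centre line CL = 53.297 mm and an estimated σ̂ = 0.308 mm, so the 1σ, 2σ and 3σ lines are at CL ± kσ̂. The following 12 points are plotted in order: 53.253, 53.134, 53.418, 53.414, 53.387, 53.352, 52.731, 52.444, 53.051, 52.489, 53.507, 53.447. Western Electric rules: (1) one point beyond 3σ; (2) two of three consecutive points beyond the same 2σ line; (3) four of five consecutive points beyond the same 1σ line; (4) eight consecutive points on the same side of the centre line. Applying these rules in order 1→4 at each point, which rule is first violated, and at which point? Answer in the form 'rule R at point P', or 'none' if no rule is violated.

Zone of each point (C = within 1σ̂, B = 1σ̂–2σ̂, A = 2σ̂–3σ̂, * = beyond 3σ̂; sign = side of CL): 1:-C, 2:-C, 3:+C, 4:+C, 5:+C, 6:+C, 7:-B, 8:-A, 9:-C, 10:-A, 11:+C, 12:+C
Rule 2 (two of three consecutive points beyond the same 2σ limit) is satisfied at point 10.

rule 2 at point 10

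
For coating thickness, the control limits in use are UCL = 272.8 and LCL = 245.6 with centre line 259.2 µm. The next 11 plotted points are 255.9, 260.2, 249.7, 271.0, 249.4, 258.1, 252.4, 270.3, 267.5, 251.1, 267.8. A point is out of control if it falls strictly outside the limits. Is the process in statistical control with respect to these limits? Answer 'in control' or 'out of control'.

All 11 points lie within [245.6, 272.8].

in control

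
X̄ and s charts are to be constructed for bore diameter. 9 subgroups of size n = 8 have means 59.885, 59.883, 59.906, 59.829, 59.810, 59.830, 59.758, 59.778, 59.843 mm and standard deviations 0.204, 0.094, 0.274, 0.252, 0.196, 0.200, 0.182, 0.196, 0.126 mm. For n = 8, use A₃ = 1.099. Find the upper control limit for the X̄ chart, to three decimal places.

60.046

X̄̄ = (59.885 + 59.883 + 59.906 + 59.829 + 59.810 + 59.830 + 59.758 + 59.778 + 59.843) / 9 = 59.8358
s̄ = (0.204 + 0.094 + 0.274 + 0.252 + 0.196 + 0.200 + 0.182 + 0.196 + 0.126) / 9 = 0.1916
UCL = X̄̄ + A₃·s̄ = 59.8358 + 1.099 × 0.1916 = 60.0463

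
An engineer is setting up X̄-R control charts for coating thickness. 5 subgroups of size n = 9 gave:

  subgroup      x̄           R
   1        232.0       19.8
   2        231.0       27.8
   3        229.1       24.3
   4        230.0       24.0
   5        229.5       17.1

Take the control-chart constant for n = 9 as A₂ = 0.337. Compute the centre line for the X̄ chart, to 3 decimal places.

X̄̄ = (232.0 + 231.0 + 229.1 + 230.0 + 229.5) / 5 = 1151.6000 / 5 = 230.3200
CL = X̄̄ = 230.3200

230.320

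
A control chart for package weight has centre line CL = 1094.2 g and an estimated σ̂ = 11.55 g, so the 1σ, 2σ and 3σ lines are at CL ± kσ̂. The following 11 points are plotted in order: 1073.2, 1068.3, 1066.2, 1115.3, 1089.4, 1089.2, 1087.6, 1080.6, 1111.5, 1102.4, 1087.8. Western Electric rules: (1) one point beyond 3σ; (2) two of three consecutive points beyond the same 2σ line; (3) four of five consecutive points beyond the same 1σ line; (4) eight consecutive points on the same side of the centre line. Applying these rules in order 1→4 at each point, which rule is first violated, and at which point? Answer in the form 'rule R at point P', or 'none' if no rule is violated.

Zone of each point (C = within 1σ̂, B = 1σ̂–2σ̂, A = 2σ̂–3σ̂, * = beyond 3σ̂; sign = side of CL): 1:-B, 2:-A, 3:-A, 4:+B, 5:-C, 6:-C, 7:-C, 8:-B, 9:+B, 10:+C, 11:-C
Rule 2 (two of three consecutive points beyond the same 2σ limit) is satisfied at point 3.

rule 2 at point 3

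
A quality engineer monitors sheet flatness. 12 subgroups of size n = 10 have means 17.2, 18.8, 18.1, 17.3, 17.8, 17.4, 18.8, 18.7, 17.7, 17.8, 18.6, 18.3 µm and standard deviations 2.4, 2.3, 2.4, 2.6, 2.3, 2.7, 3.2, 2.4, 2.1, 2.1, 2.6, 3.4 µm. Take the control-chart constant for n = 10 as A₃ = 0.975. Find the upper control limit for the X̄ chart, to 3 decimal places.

20.520

X̄̄ = (17.2 + 18.8 + 18.1 + 17.3 + 17.8 + 17.4 + 18.8 + 18.7 + 17.7 + 17.8 + 18.6 + 18.3) / 12 = 18.0417
s̄ = (2.4 + 2.3 + 2.4 + 2.6 + 2.3 + 2.7 + 3.2 + 2.4 + 2.1 + 2.1 + 2.6 + 3.4) / 12 = 2.5417
UCL = X̄̄ + A₃·s̄ = 18.0417 + 0.975 × 2.5417 = 20.5198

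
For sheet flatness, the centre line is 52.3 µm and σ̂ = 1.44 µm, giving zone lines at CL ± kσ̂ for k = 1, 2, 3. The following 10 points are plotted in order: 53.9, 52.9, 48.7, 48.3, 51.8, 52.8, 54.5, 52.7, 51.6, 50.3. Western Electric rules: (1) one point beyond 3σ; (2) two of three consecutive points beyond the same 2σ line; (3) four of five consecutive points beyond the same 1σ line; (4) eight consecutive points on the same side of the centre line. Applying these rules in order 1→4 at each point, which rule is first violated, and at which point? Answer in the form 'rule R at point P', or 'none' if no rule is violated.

Zone of each point (C = within 1σ̂, B = 1σ̂–2σ̂, A = 2σ̂–3σ̂, * = beyond 3σ̂; sign = side of CL): 1:+B, 2:+C, 3:-A, 4:-A, 5:-C, 6:+C, 7:+B, 8:+C, 9:-C, 10:-B
Rule 2 (two of three consecutive points beyond the same 2σ limit) is satisfied at point 4.

rule 2 at point 4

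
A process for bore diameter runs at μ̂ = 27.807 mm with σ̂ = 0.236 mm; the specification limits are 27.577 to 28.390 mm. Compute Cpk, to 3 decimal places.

0.325

Cpu = (USL − μ̂) / (3σ̂) = (28.390 − 27.807) / (3 × 0.236) = 0.8234; Cpl = (μ̂ − LSL) / (3σ̂) = (27.807 − 27.577) / (3 × 0.236) = 0.3249; Cpk = min(Cpu, Cpl) = 0.3249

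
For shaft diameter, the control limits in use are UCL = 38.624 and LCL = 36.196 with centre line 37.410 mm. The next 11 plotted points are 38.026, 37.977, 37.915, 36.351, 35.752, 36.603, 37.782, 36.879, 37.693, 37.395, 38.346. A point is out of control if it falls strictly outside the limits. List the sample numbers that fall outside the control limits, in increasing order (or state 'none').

Compare each point to [36.196, 38.624]: sample 5 = 35.752 < LCL.

5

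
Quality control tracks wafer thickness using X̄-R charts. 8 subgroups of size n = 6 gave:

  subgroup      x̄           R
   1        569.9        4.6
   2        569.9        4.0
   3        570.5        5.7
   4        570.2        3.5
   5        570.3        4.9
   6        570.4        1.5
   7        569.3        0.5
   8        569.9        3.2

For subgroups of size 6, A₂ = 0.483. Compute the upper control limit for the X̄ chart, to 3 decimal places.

571.734

X̄̄ = (569.9 + 569.9 + 570.5 + 570.2 + 570.3 + 570.4 + 569.3 + 569.9) / 8 = 4560.4000 / 8 = 570.0500
R̄ = (4.6 + 4.0 + 5.7 + 3.5 + 4.9 + 1.5 + 0.5 + 3.2) / 8 = 27.9000 / 8 = 3.4875
UCL = X̄̄ + A₂·R̄ = 570.0500 + 0.483 × 3.4875 = 571.7345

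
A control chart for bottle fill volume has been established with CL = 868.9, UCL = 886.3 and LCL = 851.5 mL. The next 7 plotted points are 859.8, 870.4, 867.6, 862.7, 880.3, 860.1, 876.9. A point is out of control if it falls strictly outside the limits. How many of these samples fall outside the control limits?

0

All 7 points lie within [851.5, 886.3].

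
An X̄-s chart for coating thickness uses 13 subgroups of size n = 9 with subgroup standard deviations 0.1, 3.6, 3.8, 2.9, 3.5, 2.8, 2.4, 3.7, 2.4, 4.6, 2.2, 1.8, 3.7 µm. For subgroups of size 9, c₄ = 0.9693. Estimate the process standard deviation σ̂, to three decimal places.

2.976

s̄ = (0.1 + 3.6 + 3.8 + 2.9 + 3.5 + 2.8 + 2.4 + 3.7 + 2.4 + 4.6 + 2.2 + 1.8 + 3.7) / 13 = 2.8846
σ̂ = s̄ / c₄ = 2.8846 / 0.9693 = 2.9760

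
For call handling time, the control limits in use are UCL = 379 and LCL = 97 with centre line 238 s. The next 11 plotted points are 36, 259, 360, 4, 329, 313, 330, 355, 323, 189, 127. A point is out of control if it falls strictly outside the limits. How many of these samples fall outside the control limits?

2

Compare each point to [97, 379]: sample 1 = 36 < LCL; sample 4 = 4 < LCL.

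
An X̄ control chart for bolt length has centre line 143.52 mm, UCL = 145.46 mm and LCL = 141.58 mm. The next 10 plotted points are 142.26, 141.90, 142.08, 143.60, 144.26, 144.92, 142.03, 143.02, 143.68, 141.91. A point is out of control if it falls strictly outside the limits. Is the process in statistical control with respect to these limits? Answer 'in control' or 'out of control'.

All 10 points lie within [141.58, 145.46].

in control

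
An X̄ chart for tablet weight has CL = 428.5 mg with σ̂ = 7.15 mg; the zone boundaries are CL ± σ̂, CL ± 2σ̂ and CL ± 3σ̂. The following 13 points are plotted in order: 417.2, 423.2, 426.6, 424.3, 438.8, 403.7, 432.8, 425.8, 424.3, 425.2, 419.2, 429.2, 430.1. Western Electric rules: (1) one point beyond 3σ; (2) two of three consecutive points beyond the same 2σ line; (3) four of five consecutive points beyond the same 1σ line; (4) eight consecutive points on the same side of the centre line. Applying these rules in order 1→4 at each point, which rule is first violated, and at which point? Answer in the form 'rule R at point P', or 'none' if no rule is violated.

Zone of each point (C = within 1σ̂, B = 1σ̂–2σ̂, A = 2σ̂–3σ̂, * = beyond 3σ̂; sign = side of CL): 1:-B, 2:-C, 3:-C, 4:-C, 5:+B, 6:-*, 7:+C, 8:-C, 9:-C, 10:-C, 11:-B, 12:+C, 13:+C
Rule 1 (one point beyond the 3σ limits) is satisfied at point 6.

rule 1 at point 6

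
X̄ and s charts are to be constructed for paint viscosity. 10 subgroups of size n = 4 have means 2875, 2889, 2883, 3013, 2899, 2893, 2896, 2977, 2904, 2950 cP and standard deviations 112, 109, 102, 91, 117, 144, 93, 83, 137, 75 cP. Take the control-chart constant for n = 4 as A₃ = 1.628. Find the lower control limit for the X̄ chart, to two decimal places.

X̄̄ = (2875 + 2889 + 2883 + 3013 + 2899 + 2893 + 2896 + 2977 + 2904 + 2950) / 10 = 2917.9000
s̄ = (112 + 109 + 102 + 91 + 117 + 144 + 93 + 83 + 137 + 75) / 10 = 106.3000
LCL = X̄̄ − A₃·s̄ = 2917.9000 − 1.628 × 106.3000 = 2744.8436

2744.84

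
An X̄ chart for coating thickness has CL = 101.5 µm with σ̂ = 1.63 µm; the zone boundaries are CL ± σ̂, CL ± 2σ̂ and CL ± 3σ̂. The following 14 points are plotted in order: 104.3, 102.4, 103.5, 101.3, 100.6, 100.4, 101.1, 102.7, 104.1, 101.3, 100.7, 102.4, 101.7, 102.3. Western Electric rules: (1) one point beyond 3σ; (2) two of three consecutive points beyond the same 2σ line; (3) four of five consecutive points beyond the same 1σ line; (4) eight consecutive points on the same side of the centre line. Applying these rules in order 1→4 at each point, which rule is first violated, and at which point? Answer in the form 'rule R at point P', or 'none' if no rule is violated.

Zone of each point (C = within 1σ̂, B = 1σ̂–2σ̂, A = 2σ̂–3σ̂, * = beyond 3σ̂; sign = side of CL): 1:+B, 2:+C, 3:+B, 4:-C, 5:-C, 6:-C, 7:-C, 8:+C, 9:+B, 10:-C, 11:-C, 12:+C, 13:+C, 14:+C
No rule fires across all 14 points.

none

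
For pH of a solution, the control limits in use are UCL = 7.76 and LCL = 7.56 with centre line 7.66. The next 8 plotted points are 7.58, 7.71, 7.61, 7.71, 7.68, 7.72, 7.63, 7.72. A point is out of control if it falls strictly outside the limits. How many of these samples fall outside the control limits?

All 8 points lie within [7.56, 7.76].

0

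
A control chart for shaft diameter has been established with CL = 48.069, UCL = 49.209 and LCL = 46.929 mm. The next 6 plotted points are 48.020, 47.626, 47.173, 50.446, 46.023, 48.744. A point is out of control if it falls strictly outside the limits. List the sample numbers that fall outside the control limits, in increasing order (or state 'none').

Compare each point to [46.929, 49.209]: sample 4 = 50.446 > UCL; sample 5 = 46.023 < LCL.

4, 5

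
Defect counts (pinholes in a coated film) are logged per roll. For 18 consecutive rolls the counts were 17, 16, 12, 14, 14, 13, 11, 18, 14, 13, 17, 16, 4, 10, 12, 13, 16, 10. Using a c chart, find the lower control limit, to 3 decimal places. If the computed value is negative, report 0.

2.379

c̄ = (17 + 16 + 12 + 14 + 14 + 13 + 11 + 18 + 14 + 13 + 17 + 16 + 4 + 10 + 12 + 13 + 16 + 10) / 18 = 240 / 18 = 13.3333
LCL = c̄ − 3√c̄ = 13.3333 − 3 × 3.6515 = 2.3789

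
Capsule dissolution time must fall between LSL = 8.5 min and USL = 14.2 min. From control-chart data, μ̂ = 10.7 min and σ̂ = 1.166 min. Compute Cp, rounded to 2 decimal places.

0.81

Cp = (USL − LSL) / (6σ̂) = (14.2 − 8.5) / (6 × 1.166) = 5.7000 / 6.9960 = 0.8148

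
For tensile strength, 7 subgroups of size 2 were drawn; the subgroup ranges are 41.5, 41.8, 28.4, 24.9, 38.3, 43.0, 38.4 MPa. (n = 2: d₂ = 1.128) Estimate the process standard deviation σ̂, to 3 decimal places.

32.459

R̄ = (41.5 + 41.8 + 28.4 + 24.9 + 38.3 + 43.0 + 38.4) / 7 = 36.6143
σ̂ = R̄ / d₂ = 36.6143 / 1.128 = 32.4595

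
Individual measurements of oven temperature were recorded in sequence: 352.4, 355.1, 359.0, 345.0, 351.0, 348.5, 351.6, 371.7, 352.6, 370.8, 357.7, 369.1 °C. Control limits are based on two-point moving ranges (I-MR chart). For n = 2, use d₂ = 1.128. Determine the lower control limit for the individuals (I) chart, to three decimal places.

329.455

X̄ = (352.4 + 355.1 + 359.0 + 345.0 + 351.0 + 348.5 + 351.6 + 371.7 + 352.6 + 370.8 + 357.7 + 369.1) / 12 = 357.0417
Moving ranges: 2.7, 3.9, 14.0, 6.0, 2.5, 3.1, 20.1, 19.1, 18.2, 13.1, 11.4; M̄R̄ = 114.1000 / 11 = 10.3727
LCL = X̄ − 3·M̄R̄/d₂ = 357.0417 − 3 × 10.3727 / 1.128 = 329.4546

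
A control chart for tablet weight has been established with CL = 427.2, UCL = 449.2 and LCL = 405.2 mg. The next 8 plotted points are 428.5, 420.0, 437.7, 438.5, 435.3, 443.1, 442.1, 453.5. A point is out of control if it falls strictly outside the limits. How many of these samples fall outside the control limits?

1

Compare each point to [405.2, 449.2]: sample 8 = 453.5 > UCL.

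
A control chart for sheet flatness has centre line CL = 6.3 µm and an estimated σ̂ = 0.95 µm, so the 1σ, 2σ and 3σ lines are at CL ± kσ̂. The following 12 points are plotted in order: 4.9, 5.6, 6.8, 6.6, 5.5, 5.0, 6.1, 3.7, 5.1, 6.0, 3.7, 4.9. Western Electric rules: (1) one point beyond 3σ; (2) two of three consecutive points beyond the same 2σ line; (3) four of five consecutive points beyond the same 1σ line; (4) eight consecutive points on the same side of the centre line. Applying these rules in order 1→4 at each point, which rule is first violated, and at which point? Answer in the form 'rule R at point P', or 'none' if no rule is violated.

rule 3 at point 12

Zone of each point (C = within 1σ̂, B = 1σ̂–2σ̂, A = 2σ̂–3σ̂, * = beyond 3σ̂; sign = side of CL): 1:-B, 2:-C, 3:+C, 4:+C, 5:-C, 6:-B, 7:-C, 8:-A, 9:-B, 10:-C, 11:-A, 12:-B
Rule 3 (four of five consecutive points beyond the same 1σ limit) is satisfied at point 12.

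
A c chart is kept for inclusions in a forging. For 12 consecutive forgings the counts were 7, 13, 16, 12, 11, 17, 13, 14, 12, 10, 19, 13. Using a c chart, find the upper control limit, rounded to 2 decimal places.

c̄ = (7 + 13 + 16 + 12 + 11 + 17 + 13 + 14 + 12 + 10 + 19 + 13) / 12 = 157 / 12 = 13.0833
UCL = c̄ + 3√c̄ = 13.0833 + 3 × √13.0833 = 13.0833 + 3 × 3.6171 = 23.9346

23.93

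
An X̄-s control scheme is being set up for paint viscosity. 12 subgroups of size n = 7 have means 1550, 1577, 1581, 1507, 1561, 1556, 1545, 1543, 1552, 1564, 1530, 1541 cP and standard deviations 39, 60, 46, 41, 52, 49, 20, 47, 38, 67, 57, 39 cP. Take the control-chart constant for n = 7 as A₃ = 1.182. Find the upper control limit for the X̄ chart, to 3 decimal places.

X̄̄ = (1550 + 1577 + 1581 + 1507 + 1561 + 1556 + 1545 + 1543 + 1552 + 1564 + 1530 + 1541) / 12 = 1550.5833
s̄ = (39 + 60 + 46 + 41 + 52 + 49 + 20 + 47 + 38 + 67 + 57 + 39) / 12 = 46.2500
UCL = X̄̄ + A₃·s̄ = 1550.5833 + 1.182 × 46.2500 = 1605.2508

1605.251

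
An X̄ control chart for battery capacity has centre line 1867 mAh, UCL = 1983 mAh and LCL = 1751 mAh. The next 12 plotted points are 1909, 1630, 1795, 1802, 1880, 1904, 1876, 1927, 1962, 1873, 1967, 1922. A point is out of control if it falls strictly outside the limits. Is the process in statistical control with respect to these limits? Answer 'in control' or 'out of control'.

Compare each point to [1751, 1983]: sample 2 = 1630 < LCL.

out of control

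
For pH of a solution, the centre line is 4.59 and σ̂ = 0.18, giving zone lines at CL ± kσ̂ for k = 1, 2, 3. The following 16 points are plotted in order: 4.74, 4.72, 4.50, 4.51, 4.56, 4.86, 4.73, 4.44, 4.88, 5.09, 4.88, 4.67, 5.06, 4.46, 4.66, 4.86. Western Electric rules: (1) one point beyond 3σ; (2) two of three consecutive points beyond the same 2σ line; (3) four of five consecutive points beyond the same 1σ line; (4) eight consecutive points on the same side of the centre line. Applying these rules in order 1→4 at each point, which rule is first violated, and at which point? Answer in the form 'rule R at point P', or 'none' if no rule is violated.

rule 3 at point 13

Zone of each point (C = within 1σ̂, B = 1σ̂–2σ̂, A = 2σ̂–3σ̂, * = beyond 3σ̂; sign = side of CL): 1:+C, 2:+C, 3:-C, 4:-C, 5:-C, 6:+B, 7:+C, 8:-C, 9:+B, 10:+A, 11:+B, 12:+C, 13:+A, 14:-C, 15:+C, 16:+B
Rule 3 (four of five consecutive points beyond the same 1σ limit) is satisfied at point 13.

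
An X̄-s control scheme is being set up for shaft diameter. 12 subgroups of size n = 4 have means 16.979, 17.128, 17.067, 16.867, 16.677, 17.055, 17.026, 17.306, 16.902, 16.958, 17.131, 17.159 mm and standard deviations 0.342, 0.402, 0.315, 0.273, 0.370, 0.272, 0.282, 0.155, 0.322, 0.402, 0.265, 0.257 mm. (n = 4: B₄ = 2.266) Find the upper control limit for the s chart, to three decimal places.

0.691

s̄ = (0.342 + 0.402 + 0.315 + 0.273 + 0.370 + 0.272 + 0.282 + 0.155 + 0.322 + 0.402 + 0.265 + 0.257) / 12 = 0.3048
UCL_s = B₄·s̄ = 2.266 × 0.3048 = 0.6906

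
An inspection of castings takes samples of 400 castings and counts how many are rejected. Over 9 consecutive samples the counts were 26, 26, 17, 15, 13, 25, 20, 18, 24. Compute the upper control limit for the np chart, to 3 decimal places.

33.658

p̄ = Σdᵢ / (k·n) = 184 / (9 × 400) = 0.05111
UCL = np̄ + 3·√(np̄(1−p̄)) = 20.4444 + 3 × √(20.4444×0.94889) = 20.4444 + 3 × 4.4045 = 33.6579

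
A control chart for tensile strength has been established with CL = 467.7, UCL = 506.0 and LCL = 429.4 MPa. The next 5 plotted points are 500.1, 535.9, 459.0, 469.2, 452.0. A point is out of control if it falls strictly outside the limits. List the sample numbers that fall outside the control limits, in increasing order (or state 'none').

2

Compare each point to [429.4, 506.0]: sample 2 = 535.9 > UCL.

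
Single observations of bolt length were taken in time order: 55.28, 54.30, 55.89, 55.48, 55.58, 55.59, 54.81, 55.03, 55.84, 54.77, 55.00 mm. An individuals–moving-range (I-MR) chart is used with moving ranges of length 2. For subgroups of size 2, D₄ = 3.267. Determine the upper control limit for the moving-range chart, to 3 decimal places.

2.026

Moving ranges: 0.98, 1.59, 0.41, 0.10, 0.01, 0.78, 0.22, 0.81, 1.07, 0.23; M̄R̄ = 6.2000 / 10 = 0.6200
UCL_MR = D₄·M̄R̄ = 3.267 × 0.6200 = 2.0255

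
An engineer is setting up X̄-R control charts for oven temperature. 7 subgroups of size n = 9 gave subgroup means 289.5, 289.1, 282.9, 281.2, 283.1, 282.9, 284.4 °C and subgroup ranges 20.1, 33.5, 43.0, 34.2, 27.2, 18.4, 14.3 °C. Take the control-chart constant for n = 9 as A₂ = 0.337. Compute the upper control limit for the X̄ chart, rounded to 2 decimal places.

X̄̄ = (289.5 + 289.1 + 282.9 + 281.2 + 283.1 + 282.9 + 284.4) / 7 = 1993.1000 / 7 = 284.7286
R̄ = (20.1 + 33.5 + 43.0 + 34.2 + 27.2 + 18.4 + 14.3) / 7 = 190.7000 / 7 = 27.2429
UCL = X̄̄ + A₂·R̄ = 284.7286 + 0.337 × 27.2429 = 293.9094

293.91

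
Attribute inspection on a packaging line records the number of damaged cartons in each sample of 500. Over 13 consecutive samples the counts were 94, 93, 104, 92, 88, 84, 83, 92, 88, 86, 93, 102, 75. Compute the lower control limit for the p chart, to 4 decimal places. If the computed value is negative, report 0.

p̄ = Σdᵢ / (k·n) = 1174 / (13 × 500) = 0.18062
LCL = p̄ − 3·√(p̄(1−p̄)/n) = 0.18062 − 3 × 0.01720 = 0.12900

0.1290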